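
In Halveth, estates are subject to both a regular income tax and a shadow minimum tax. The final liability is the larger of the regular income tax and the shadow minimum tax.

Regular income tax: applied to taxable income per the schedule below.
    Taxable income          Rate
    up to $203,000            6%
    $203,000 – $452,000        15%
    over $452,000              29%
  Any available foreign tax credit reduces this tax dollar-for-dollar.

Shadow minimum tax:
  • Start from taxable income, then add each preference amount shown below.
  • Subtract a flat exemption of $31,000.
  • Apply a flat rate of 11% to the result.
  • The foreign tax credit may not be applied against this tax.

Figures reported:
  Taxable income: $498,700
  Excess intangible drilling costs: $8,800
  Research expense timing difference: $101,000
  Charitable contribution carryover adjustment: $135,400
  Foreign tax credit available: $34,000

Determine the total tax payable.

Shadow minimum tax:
  Adjusted income: $498,700 + $8,800 + $101,000 + $135,400 = $743,900
  Less exemption $31,000 → base $712,900
  $712,900 × 11% = $78,419

Regular income tax:
  $203,000 × 6% = $12,180
  $249,000 × 15% = $37,350
  $46,700 × 29% = $13,543
  → $63,073
  Less foreign tax credit $34,000 → $29,073

$78,419 > $29,073, so the shadow minimum tax is the binding amount.

$78,419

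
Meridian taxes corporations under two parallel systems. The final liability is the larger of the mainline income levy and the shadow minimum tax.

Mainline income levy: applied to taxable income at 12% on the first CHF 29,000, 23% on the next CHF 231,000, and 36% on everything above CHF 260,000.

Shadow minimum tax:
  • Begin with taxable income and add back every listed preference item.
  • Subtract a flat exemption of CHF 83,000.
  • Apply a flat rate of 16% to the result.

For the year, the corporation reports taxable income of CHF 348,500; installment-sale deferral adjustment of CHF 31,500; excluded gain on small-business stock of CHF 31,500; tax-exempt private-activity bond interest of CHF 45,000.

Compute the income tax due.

Shadow minimum tax:
  Adjusted income: CHF 348,500 + CHF 31,500 + CHF 31,500 + CHF 45,000 = CHF 456,500
  Less exemption CHF 83,000 → base CHF 373,500
  CHF 373,500 × 16% = CHF 59,760

Mainline income levy:
  CHF 29,000 × 12% = CHF 3,480
  CHF 231,000 × 23% = CHF 53,130
  CHF 88,500 × 36% = CHF 31,860
  → CHF 88,470

CHF 88,470 > CHF 59,760, so the mainline income levy governs.

CHF 88,470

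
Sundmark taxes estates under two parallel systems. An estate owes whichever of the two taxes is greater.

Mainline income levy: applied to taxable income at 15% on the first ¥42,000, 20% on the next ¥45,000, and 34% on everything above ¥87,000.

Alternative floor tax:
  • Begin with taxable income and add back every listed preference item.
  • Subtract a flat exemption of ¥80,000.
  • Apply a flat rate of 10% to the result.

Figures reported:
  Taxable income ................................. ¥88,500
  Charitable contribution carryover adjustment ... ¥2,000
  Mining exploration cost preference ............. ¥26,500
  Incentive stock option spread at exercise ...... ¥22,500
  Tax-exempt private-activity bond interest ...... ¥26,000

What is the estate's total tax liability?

¥15,810

Mainline income levy:
  ¥42,000 × 15% = ¥6,300
  ¥45,000 × 20% = ¥9,000
  ¥1,500 × 34% = ¥510
  → ¥15,810

Alternative floor tax:
  Adjusted income: ¥88,500 + ¥2,000 + ¥26,500 + ¥22,500 + ¥26,000 = ¥165,500
  Less exemption ¥80,000 → base ¥85,500
  ¥85,500 × 10% = ¥8,550

¥15,810 > ¥8,550, so the mainline income levy governs.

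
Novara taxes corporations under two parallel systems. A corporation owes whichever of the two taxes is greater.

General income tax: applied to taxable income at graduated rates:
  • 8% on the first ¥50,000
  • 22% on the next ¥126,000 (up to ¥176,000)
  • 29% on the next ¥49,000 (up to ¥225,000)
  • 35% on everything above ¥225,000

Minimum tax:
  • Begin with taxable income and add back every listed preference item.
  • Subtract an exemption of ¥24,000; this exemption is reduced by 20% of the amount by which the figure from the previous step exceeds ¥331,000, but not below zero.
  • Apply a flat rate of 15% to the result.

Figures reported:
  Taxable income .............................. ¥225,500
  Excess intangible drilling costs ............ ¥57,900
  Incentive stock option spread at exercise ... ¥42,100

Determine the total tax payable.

¥46,105

Minimum tax:
  Adjusted income: ¥225,500 + ¥57,900 + ¥42,100 = ¥325,500
  Exemption: ¥325,500 ≤ ¥331,000, so full ¥24,000 applies
  Base: ¥325,500 − ¥24,000 = ¥301,500
  ¥301,500 × 15% = ¥45,225

General income tax:
  ¥50,000 × 8% = ¥4,000
  ¥126,000 × 22% = ¥27,720
  ¥49,000 × 29% = ¥14,210
  ¥500 × 35% = ¥175
  → ¥46,105

¥46,105 > ¥45,225, so the general income tax governs.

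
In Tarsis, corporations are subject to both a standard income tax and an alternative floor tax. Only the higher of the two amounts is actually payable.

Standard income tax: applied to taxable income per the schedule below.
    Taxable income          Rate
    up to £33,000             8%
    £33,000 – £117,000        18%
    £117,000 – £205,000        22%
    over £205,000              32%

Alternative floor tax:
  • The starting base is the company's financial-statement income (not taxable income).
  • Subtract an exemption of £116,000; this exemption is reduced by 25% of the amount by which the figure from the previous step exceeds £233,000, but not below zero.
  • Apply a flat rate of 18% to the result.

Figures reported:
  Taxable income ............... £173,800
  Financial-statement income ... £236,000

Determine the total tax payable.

£30,256

Standard income tax:
  £33,000 × 8% = £2,640
  £84,000 × 18% = £15,120
  £56,800 × 22% = £12,496
  → £30,256

Alternative floor tax:
  Base (financial-statement income): £236,000
  Exemption: £116,000 − 25% × (£236,000 − £233,000) = £116,000 − £750 = £115,250
  Base: £236,000 − £115,250 = £120,750
  £120,750 × 18% = £21,735

£30,256 > £21,735, so the standard income tax governs.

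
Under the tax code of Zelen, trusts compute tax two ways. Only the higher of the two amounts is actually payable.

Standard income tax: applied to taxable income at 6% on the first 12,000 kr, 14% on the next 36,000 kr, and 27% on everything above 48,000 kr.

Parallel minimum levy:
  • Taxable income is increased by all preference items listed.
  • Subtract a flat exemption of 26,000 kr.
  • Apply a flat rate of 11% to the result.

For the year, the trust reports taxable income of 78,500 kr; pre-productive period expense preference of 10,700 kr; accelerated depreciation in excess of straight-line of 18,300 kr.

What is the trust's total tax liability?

13,995 kr

Parallel minimum levy:
  Adjusted income: 78,500 kr + 10,700 kr + 18,300 kr = 107,500 kr
  Less exemption 26,000 kr → base 81,500 kr
  81,500 kr × 11% = 8,965 kr

Standard income tax:
  12,000 kr × 6% = 720 kr
  36,000 kr × 14% = 5,040 kr
  30,500 kr × 27% = 8,235 kr
  → 13,995 kr

13,995 kr > 8,965 kr, so the standard income tax governs.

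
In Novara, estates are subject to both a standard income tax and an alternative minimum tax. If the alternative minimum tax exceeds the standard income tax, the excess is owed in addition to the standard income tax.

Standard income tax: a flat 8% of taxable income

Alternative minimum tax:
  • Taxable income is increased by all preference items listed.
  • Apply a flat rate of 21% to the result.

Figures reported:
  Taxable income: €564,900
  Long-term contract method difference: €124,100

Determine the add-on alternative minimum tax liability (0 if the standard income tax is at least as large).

Standard income tax:
  €564,900 × 8% = €45,192

Alternative minimum tax:
  Adjusted income: €564,900 + €124,100 = €689,000
  €689,000 × 21% = €144,690

Excess of alternative minimum tax over standard income tax: €144,690 − €45,192 = €99,498.

€99,498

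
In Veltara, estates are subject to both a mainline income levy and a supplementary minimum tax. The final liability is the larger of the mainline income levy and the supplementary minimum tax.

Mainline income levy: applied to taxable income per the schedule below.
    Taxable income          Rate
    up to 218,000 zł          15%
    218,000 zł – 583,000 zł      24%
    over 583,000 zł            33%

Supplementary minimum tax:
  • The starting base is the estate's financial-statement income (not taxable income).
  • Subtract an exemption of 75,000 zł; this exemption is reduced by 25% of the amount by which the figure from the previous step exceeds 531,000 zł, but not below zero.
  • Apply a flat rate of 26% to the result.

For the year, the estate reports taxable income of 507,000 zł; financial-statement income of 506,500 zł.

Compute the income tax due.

Supplementary minimum tax:
  Base (financial-statement income): 506,500 zł
  Exemption: 506,500 zł ≤ 531,000 zł, so full 75,000 zł applies
  Base: 506,500 zł − 75,000 zł = 431,500 zł
  431,500 zł × 26% = 112,190 zł

Mainline income levy:
  218,000 zł × 15% = 32,700 zł
  289,000 zł × 24% = 69,360 zł
  → 102,060 zł

112,190 zł > 102,060 zł, so the supplementary minimum tax is the binding amount.

112,190 zł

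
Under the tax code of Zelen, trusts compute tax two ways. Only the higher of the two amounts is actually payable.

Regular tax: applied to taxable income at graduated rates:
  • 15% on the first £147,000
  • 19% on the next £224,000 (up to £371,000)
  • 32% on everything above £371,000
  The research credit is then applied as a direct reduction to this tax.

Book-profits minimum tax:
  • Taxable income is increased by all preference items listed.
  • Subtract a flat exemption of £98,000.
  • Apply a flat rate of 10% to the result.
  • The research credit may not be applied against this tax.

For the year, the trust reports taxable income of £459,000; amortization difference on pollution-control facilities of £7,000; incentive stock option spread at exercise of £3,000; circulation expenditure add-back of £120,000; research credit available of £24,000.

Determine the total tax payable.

£68,770

Book-profits minimum tax:
  Adjusted income: £459,000 + £7,000 + £3,000 + £120,000 = £589,000
  Less exemption £98,000 → base £491,000
  £491,000 × 10% = £49,100

Regular tax:
  £147,000 × 15% = £22,050
  £224,000 × 19% = £42,560
  £88,000 × 32% = £28,160
  → £92,770
  Less research credit £24,000 → £68,770

£68,770 > £49,100, so the regular tax governs.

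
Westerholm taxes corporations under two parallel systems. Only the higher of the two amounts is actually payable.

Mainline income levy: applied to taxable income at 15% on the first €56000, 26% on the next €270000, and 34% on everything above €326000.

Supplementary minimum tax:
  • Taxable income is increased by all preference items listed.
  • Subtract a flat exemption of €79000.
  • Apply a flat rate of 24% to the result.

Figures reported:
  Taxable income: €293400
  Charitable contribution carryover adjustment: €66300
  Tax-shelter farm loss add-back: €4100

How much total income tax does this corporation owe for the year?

Supplementary minimum tax:
  Adjusted income: €293400 + €66300 + €4100 = €363800
  Less exemption €79000 → base €284800
  €284800 × 24% = €68352

Mainline income levy:
  €56000 × 15% = €8400
  €237400 × 26% = €61724
  → €70124

€70124 > €68352, so the mainline income levy governs.

€70124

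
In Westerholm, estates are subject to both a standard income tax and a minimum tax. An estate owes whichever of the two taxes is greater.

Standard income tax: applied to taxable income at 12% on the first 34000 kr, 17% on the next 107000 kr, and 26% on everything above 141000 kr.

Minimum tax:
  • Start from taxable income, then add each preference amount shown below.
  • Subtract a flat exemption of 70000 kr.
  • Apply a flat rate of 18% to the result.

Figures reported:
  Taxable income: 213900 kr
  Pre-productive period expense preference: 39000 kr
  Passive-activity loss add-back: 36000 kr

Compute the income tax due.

Standard income tax:
  34000 kr × 12% = 4080 kr
  107000 kr × 17% = 18190 kr
  72900 kr × 26% = 18954 kr
  → 41224 kr

Minimum tax:
  Adjusted income: 213900 kr + 39000 kr + 36000 kr = 288900 kr
  Less exemption 70000 kr → base 218900 kr
  218900 kr × 18% = 39402 kr

41224 kr > 39402 kr, so the standard income tax governs.

41224 kr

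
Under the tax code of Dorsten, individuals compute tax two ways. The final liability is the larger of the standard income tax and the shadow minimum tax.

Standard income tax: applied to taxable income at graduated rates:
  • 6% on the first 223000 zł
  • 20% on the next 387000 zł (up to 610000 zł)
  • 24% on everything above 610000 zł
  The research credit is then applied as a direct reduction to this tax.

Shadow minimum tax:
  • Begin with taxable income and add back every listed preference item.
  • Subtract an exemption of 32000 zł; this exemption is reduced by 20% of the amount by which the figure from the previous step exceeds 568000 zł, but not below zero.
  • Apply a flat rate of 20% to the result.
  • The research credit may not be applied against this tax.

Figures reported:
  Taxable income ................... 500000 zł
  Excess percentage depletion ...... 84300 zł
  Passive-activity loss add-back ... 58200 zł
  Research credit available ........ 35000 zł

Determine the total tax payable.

Shadow minimum tax:
  Adjusted income: 500000 zł + 84300 zł + 58200 zł = 642500 zł
  Exemption: 32000 zł − 20% × (642500 zł − 568000 zł) = 32000 zł − 14900 zł = 17100 zł
  Base: 642500 zł − 17100 zł = 625400 zł
  625400 zł × 20% = 125080 zł

Standard income tax:
  223000 zł × 6% = 13380 zł
  277000 zł × 20% = 55400 zł
  → 68780 zł
  Less research credit 35000 zł → 33780 zł

125080 zł > 33780 zł, so the shadow minimum tax is the binding amount.

125080 zł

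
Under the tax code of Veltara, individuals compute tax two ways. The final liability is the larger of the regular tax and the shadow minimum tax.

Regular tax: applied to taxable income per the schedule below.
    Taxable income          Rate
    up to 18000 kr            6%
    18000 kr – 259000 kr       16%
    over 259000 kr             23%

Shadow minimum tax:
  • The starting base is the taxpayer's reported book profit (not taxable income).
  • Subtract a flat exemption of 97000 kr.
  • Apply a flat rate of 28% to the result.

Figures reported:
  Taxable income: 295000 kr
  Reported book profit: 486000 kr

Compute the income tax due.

Shadow minimum tax:
  Base (reported book profit): 486000 kr
  Less exemption 97000 kr → base 389000 kr
  389000 kr × 28% = 108920 kr

Regular tax:
  18000 kr × 6% = 1080 kr
  241000 kr × 16% = 38560 kr
  36000 kr × 23% = 8280 kr
  → 47920 kr

108920 kr > 47920 kr, so the shadow minimum tax is the binding amount.

108920 kr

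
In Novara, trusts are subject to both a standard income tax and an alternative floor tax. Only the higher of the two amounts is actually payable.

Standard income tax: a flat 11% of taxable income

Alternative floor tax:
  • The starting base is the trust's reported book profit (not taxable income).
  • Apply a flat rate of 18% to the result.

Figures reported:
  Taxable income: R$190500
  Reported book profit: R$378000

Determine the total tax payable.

Alternative floor tax:
  Base (reported book profit): R$378000
  R$378000 × 18% = R$68040

Standard income tax:
  R$190500 × 11% = R$20955

R$68040 > R$20955, so the alternative floor tax is the binding amount.

R$68040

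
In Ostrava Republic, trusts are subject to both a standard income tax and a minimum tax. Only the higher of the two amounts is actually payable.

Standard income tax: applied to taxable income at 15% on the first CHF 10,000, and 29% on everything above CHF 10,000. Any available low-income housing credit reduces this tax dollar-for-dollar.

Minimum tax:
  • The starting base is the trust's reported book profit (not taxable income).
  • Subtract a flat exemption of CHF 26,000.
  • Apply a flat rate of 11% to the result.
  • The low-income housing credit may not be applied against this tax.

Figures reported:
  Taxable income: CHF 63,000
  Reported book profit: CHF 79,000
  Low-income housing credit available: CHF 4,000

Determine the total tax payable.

Minimum tax:
  Base (reported book profit): CHF 79,000
  Less exemption CHF 26,000 → base CHF 53,000
  CHF 53,000 × 11% = CHF 5,830

Standard income tax:
  CHF 10,000 × 15% = CHF 1,500
  CHF 53,000 × 29% = CHF 15,370
  → CHF 16,870
  Less low-income housing credit CHF 4,000 → CHF 12,870

CHF 12,870 > CHF 5,830, so the standard income tax governs.

CHF 12,870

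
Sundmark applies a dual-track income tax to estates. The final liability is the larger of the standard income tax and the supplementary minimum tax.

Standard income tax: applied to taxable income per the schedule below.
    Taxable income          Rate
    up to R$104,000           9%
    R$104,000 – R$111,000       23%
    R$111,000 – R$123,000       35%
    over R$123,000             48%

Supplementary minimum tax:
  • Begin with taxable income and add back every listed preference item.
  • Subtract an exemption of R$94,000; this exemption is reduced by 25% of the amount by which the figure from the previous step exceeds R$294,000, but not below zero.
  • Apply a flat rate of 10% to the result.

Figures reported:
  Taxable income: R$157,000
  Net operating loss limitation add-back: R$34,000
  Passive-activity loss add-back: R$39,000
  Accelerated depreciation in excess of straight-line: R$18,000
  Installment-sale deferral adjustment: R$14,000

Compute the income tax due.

Standard income tax:
  R$104,000 × 9% = R$9,360
  R$7,000 × 23% = R$1,610
  R$12,000 × 35% = R$4,200
  R$34,000 × 48% = R$16,320
  → R$31,490

Supplementary minimum tax:
  Adjusted income: R$157,000 + R$34,000 + R$39,000 + R$18,000 + R$14,000 = R$262,000
  Exemption: R$262,000 ≤ R$294,000, so full R$94,000 applies
  Base: R$262,000 − R$94,000 = R$168,000
  R$168,000 × 10% = R$16,800

R$31,490 > R$16,800, so the standard income tax governs.

R$31,490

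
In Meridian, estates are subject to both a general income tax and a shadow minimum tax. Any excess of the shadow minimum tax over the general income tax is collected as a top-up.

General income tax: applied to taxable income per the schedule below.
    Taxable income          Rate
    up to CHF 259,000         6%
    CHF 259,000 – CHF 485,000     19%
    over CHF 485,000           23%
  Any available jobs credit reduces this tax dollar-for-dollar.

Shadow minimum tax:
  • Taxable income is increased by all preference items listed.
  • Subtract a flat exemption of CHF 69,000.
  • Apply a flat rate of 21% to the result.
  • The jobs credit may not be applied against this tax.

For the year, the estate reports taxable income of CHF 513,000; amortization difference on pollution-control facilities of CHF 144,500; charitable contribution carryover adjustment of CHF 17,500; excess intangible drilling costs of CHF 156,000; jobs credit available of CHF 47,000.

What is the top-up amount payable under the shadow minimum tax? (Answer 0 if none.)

CHF 142,100

Shadow minimum tax:
  Adjusted income: CHF 513,000 + CHF 144,500 + CHF 17,500 + CHF 156,000 = CHF 831,000
  Less exemption CHF 69,000 → base CHF 762,000
  CHF 762,000 × 21% = CHF 160,020

General income tax:
  CHF 259,000 × 6% = CHF 15,540
  CHF 226,000 × 19% = CHF 42,940
  CHF 28,000 × 23% = CHF 6,440
  → CHF 64,920
  Less jobs credit CHF 47,000 → CHF 17,920

Excess of shadow minimum tax over general income tax: CHF 160,020 − CHF 17,920 = CHF 142,100.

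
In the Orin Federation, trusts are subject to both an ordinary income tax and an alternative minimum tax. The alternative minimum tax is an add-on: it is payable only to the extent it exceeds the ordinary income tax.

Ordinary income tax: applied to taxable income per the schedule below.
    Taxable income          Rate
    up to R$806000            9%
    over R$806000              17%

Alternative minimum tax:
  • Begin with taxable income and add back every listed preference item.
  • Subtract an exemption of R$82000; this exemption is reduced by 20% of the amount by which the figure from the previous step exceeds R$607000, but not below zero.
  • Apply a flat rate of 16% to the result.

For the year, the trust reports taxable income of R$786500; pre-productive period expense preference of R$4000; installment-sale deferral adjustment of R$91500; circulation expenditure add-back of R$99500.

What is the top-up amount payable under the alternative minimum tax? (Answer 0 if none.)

R$85119

Alternative minimum tax:
  Adjusted income: R$786500 + R$4000 + R$91500 + R$99500 = R$981500
  Exemption: R$82000 − 20% × (R$981500 − R$607000) = R$82000 − R$74900 = R$7100
  Base: R$981500 − R$7100 = R$974400
  R$974400 × 16% = R$155904

Ordinary income tax:
  R$786500 × 9% = R$70785

Excess of alternative minimum tax over ordinary income tax: R$155904 − R$70785 = R$85119.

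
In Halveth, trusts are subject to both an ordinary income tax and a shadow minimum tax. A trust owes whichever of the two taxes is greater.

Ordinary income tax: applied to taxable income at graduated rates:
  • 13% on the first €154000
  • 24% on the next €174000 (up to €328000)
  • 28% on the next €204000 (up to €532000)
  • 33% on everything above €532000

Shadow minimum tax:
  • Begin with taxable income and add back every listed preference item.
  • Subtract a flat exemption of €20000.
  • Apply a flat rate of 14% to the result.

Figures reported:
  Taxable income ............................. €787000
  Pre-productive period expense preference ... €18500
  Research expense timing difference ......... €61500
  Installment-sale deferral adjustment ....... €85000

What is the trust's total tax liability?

Shadow minimum tax:
  Adjusted income: €787000 + €18500 + €61500 + €85000 = €952000
  Less exemption €20000 → base €932000
  €932000 × 14% = €130480

Ordinary income tax:
  €154000 × 13% = €20020
  €174000 × 24% = €41760
  €204000 × 28% = €57120
  €255000 × 33% = €84150
  → €203050

€203050 > €130480, so the ordinary income tax governs.

€203050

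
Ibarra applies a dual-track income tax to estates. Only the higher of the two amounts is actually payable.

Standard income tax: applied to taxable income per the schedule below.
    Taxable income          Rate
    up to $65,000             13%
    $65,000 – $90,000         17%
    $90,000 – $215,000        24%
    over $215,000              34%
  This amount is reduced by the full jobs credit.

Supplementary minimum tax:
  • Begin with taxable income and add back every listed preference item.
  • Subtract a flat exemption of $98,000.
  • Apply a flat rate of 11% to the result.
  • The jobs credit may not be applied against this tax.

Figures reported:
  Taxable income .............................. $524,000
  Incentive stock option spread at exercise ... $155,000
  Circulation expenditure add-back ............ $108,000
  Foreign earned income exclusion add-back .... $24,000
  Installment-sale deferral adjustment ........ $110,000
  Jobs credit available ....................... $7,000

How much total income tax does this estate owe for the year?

Supplementary minimum tax:
  Adjusted income: $524,000 + $155,000 + $108,000 + $24,000 + $110,000 = $921,000
  Less exemption $98,000 → base $823,000
  $823,000 × 11% = $90,530

Standard income tax:
  $65,000 × 13% = $8,450
  $25,000 × 17% = $4,250
  $125,000 × 24% = $30,000
  $309,000 × 34% = $105,060
  → $147,760
  Less jobs credit $7,000 → $140,760

$140,760 > $90,530, so the standard income tax governs.

$140,760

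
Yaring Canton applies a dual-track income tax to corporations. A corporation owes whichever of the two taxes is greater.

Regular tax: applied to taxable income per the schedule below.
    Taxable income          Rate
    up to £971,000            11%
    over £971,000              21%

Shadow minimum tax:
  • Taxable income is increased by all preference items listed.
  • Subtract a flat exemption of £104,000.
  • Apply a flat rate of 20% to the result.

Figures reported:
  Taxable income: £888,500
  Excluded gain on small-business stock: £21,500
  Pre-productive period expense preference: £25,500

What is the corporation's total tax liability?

£166,300

Regular tax:
  £888,500 × 11% = £97,735

Shadow minimum tax:
  Adjusted income: £888,500 + £21,500 + £25,500 = £935,500
  Less exemption £104,000 → base £831,500
  £831,500 × 20% = £166,300

£166,300 > £97,735, so the shadow minimum tax is the binding amount.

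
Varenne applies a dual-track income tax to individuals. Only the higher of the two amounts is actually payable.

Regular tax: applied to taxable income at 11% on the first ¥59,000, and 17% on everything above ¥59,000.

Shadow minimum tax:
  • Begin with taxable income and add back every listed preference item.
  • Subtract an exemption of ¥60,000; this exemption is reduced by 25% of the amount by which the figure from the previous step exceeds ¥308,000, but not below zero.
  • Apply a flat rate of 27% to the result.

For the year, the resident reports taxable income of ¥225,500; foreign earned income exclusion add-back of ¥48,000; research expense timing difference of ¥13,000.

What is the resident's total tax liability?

Regular tax:
  ¥59,000 × 11% = ¥6,490
  ¥166,500 × 17% = ¥28,305
  → ¥34,795

Shadow minimum tax:
  Adjusted income: ¥225,500 + ¥48,000 + ¥13,000 = ¥286,500
  Exemption: ¥286,500 ≤ ¥308,000, so full ¥60,000 applies
  Base: ¥286,500 − ¥60,000 = ¥226,500
  ¥226,500 × 27% = ¥61,155

¥61,155 > ¥34,795, so the shadow minimum tax is the binding amount.

¥61,155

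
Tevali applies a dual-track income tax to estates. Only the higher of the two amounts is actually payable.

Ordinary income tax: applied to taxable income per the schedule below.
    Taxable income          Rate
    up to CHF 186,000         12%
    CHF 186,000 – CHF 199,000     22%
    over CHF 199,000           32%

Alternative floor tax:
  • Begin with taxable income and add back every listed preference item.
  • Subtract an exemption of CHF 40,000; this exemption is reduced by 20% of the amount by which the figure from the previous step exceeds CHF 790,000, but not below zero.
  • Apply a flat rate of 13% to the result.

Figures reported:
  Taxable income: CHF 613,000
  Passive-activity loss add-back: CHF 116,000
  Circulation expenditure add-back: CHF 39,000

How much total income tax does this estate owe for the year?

Ordinary income tax:
  CHF 186,000 × 12% = CHF 22,320
  CHF 13,000 × 22% = CHF 2,860
  CHF 414,000 × 32% = CHF 132,480
  → CHF 157,660

Alternative floor tax:
  Adjusted income: CHF 613,000 + CHF 116,000 + CHF 39,000 = CHF 768,000
  Exemption: CHF 768,000 ≤ CHF 790,000, so full CHF 40,000 applies
  Base: CHF 768,000 − CHF 40,000 = CHF 728,000
  CHF 728,000 × 13% = CHF 94,640

CHF 157,660 > CHF 94,640, so the ordinary income tax governs.

CHF 157,660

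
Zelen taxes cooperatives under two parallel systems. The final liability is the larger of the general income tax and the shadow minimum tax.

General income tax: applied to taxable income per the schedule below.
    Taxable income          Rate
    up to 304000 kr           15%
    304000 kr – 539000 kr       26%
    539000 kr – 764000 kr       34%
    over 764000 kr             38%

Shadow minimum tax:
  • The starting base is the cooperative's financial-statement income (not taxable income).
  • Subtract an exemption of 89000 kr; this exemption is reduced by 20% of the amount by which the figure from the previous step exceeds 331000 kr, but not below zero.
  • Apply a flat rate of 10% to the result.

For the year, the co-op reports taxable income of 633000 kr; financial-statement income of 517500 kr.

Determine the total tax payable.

General income tax:
  304000 kr × 15% = 45600 kr
  235000 kr × 26% = 61100 kr
  94000 kr × 34% = 31960 kr
  → 138660 kr

Shadow minimum tax:
  Base (financial-statement income): 517500 kr
  Exemption: 89000 kr − 20% × (517500 kr − 331000 kr) = 89000 kr − 37300 kr = 51700 kr
  Base: 517500 kr − 51700 kr = 465800 kr
  465800 kr × 10% = 46580 kr

138660 kr > 46580 kr, so the general income tax governs.

138660 kr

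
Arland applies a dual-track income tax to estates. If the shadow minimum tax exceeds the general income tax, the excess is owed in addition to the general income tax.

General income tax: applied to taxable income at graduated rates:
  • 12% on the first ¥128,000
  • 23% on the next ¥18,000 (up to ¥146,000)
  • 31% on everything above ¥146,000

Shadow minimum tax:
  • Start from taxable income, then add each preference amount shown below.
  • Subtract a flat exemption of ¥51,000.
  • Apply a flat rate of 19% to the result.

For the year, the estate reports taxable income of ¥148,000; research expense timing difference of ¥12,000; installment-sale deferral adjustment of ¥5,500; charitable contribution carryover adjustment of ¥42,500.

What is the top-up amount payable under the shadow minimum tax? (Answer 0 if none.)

¥9,710

General income tax:
  ¥128,000 × 12% = ¥15,360
  ¥18,000 × 23% = ¥4,140
  ¥2,000 × 31% = ¥620
  → ¥20,120

Shadow minimum tax:
  Adjusted income: ¥148,000 + ¥12,000 + ¥5,500 + ¥42,500 = ¥208,000
  Less exemption ¥51,000 → base ¥157,000
  ¥157,000 × 19% = ¥29,830

Excess of shadow minimum tax over general income tax: ¥29,830 − ¥20,120 = ¥9,710.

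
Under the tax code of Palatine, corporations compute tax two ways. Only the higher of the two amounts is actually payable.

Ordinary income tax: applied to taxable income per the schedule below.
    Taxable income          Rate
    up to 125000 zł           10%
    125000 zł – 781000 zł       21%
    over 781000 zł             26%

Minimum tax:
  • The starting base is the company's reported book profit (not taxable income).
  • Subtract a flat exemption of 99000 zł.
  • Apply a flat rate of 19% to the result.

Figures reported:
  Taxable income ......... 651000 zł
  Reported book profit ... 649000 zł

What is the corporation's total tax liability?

122960 zł

Minimum tax:
  Base (reported book profit): 649000 zł
  Less exemption 99000 zł → base 550000 zł
  550000 zł × 19% = 104500 zł

Ordinary income tax:
  125000 zł × 10% = 12500 zł
  526000 zł × 21% = 110460 zł
  → 122960 zł

122960 zł > 104500 zł, so the ordinary income tax governs.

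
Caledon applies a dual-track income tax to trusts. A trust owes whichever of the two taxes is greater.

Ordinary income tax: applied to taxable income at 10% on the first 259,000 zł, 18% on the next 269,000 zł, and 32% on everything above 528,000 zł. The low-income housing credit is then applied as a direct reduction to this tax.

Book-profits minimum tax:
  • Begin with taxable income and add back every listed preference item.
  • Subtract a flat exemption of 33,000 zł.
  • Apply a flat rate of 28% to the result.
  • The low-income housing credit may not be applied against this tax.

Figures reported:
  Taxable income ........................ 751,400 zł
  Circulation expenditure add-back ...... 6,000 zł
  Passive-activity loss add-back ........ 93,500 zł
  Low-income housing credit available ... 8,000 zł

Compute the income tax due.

Ordinary income tax:
  259,000 zł × 10% = 25,900 zł
  269,000 zł × 18% = 48,420 zł
  223,400 zł × 32% = 71,488 zł
  → 145,808 zł
  Less low-income housing credit 8,000 zł → 137,808 zł

Book-profits minimum tax:
  Adjusted income: 751,400 zł + 6,000 zł + 93,500 zł = 850,900 zł
  Less exemption 33,000 zł → base 817,900 zł
  817,900 zł × 28% = 229,012 zł

229,012 zł > 137,808 zł, so the book-profits minimum tax is the binding amount.

229,012 zł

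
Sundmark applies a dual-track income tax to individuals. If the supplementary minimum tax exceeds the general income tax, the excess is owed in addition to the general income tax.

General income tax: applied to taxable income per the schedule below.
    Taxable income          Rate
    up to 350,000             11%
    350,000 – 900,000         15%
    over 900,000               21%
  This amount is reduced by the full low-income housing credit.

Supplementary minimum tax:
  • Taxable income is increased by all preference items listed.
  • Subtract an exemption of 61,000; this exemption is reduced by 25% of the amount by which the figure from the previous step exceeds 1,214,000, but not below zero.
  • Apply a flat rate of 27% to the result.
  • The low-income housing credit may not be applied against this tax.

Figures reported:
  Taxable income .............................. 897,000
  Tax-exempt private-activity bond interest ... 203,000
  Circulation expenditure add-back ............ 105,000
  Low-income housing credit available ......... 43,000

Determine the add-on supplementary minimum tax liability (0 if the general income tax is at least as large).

231,330

Supplementary minimum tax:
  Adjusted income: 897,000 + 203,000 + 105,000 = 1,205,000
  Exemption: 1,205,000 ≤ 1,214,000, so full 61,000 applies
  Base: 1,205,000 − 61,000 = 1,144,000
  1,144,000 × 27% = 308,880

General income tax:
  350,000 × 11% = 38,500
  547,000 × 15% = 82,050
  → 120,550
  Less low-income housing credit 43,000 → 77,550

Excess of supplementary minimum tax over general income tax: 308,880 − 77,550 = 231,330.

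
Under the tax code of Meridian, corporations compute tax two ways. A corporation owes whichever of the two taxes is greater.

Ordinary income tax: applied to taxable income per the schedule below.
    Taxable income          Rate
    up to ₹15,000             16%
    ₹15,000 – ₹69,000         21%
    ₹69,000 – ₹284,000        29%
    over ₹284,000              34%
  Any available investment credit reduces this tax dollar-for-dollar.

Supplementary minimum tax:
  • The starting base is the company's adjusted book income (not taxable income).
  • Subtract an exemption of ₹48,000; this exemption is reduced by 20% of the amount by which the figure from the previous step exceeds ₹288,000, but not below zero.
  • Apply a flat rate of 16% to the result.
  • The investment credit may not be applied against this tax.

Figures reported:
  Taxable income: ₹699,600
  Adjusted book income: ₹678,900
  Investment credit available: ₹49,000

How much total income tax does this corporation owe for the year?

Supplementary minimum tax:
  Base (adjusted book income): ₹678,900
  Exemption: 20% × (₹678,900 − ₹288,000) = ₹78,180 ≥ ₹48,000, so the exemption is fully phased out
  Base: ₹678,900 − ₹0 = ₹678,900
  ₹678,900 × 16% = ₹108,624

Ordinary income tax:
  ₹15,000 × 16% = ₹2,400
  ₹54,000 × 21% = ₹11,340
  ₹215,000 × 29% = ₹62,350
  ₹415,600 × 34% = ₹141,304
  → ₹217,394
  Less investment credit ₹49,000 → ₹168,394

₹168,394 > ₹108,624, so the ordinary income tax governs.

₹168,394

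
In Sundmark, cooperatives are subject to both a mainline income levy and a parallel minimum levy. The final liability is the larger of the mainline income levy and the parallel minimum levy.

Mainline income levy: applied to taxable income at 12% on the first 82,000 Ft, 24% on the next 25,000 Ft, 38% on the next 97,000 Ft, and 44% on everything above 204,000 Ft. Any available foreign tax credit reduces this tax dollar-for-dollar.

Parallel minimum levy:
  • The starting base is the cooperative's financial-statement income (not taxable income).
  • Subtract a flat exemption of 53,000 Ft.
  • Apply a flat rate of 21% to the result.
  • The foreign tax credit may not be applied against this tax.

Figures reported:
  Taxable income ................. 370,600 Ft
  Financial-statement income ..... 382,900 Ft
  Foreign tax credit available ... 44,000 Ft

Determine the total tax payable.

82,004 Ft

Mainline income levy:
  82,000 Ft × 12% = 9,840 Ft
  25,000 Ft × 24% = 6,000 Ft
  97,000 Ft × 38% = 36,860 Ft
  166,600 Ft × 44% = 73,304 Ft
  → 126,004 Ft
  Less foreign tax credit 44,000 Ft → 82,004 Ft

Parallel minimum levy:
  Base (financial-statement income): 382,900 Ft
  Less exemption 53,000 Ft → base 329,900 Ft
  329,900 Ft × 21% = 69,279 Ft

82,004 Ft > 69,279 Ft, so the mainline income levy governs.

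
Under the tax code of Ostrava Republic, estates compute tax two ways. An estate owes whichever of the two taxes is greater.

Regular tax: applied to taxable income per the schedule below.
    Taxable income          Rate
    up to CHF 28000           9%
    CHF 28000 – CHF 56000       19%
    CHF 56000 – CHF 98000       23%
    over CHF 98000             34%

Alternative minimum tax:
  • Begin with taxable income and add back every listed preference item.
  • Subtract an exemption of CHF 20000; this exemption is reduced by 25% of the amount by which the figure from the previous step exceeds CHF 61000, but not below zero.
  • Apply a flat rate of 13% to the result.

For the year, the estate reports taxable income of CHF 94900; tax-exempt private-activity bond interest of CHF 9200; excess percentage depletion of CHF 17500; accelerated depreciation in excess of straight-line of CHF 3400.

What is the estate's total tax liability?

Alternative minimum tax:
  Adjusted income: CHF 94900 + CHF 9200 + CHF 17500 + CHF 3400 = CHF 125000
  Exemption: CHF 20000 − 25% × (CHF 125000 − CHF 61000) = CHF 20000 − CHF 16000 = CHF 4000
  Base: CHF 125000 − CHF 4000 = CHF 121000
  CHF 121000 × 13% = CHF 15730

Regular tax:
  CHF 28000 × 9% = CHF 2520
  CHF 28000 × 19% = CHF 5320
  CHF 38900 × 23% = CHF 8947
  → CHF 16787

CHF 16787 > CHF 15730, so the regular tax governs.

CHF 16787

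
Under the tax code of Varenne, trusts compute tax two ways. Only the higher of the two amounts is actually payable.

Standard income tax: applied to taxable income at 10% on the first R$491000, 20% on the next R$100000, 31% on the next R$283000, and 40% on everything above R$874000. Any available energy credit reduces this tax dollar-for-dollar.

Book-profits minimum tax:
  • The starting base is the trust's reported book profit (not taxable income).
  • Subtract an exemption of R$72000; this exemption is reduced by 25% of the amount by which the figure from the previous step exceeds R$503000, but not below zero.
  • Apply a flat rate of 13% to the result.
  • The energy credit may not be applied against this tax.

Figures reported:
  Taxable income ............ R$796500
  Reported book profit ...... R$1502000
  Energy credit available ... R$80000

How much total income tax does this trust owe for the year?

Standard income tax:
  R$491000 × 10% = R$49100
  R$100000 × 20% = R$20000
  R$205500 × 31% = R$63705
  → R$132805
  Less energy credit R$80000 → R$52805

Book-profits minimum tax:
  Base (reported book profit): R$1502000
  Exemption: 25% × (R$1502000 − R$503000) = R$249750 ≥ R$72000, so the exemption is fully phased out
  Base: R$1502000 − R$0 = R$1502000
  R$1502000 × 13% = R$195260

R$195260 > R$52805, so the book-profits minimum tax is the binding amount.

R$195260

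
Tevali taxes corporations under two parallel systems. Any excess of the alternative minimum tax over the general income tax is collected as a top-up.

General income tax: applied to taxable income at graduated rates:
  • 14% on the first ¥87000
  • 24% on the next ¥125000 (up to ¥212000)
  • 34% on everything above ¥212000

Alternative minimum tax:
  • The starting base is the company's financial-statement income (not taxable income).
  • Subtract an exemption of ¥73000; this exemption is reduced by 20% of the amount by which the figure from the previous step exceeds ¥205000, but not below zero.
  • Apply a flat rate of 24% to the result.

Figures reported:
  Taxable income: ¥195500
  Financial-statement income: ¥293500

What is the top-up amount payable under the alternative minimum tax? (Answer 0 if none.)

General income tax:
  ¥87000 × 14% = ¥12180
  ¥108500 × 24% = ¥26040
  → ¥38220

Alternative minimum tax:
  Base (financial-statement income): ¥293500
  Exemption: ¥73000 − 20% × (¥293500 − ¥205000) = ¥73000 − ¥17700 = ¥55300
  Base: ¥293500 − ¥55300 = ¥238200
  ¥238200 × 24% = ¥57168

Excess of alternative minimum tax over general income tax: ¥57168 − ¥38220 = ¥18948.

¥18948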